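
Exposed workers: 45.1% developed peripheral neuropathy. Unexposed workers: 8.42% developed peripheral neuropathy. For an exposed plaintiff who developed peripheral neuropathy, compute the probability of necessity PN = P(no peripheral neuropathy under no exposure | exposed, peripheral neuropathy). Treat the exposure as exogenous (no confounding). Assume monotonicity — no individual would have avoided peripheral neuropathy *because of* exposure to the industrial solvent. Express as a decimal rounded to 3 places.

PN ≈ 0.813

p₁ = 0.451, p₀ = 0.0842.
Under exogeneity and monotonicity, PN = (p₁ − p₀) / p₁.
PN = (0.451 − 0.0842) / 0.451 = 0.3668 / 0.451 ≈ 0.8133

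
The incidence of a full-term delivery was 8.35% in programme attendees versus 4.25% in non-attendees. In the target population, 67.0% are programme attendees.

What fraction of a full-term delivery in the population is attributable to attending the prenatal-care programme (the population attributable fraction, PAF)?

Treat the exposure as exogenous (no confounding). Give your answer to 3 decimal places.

PAF ≈ 0.393

p₁ = 0.0835, p₀ = 0.0425.
Overall risk P(Y=1) = π·p₁ + (1−π)·p₀ = 0.67×0.0835 + 0.33×0.0425 = 0.06997.
Under exogeneity, PAF = [P(Y=1) − p₀] / P(Y=1).
PAF = (0.06997 − 0.0425) / 0.06997 ≈ 0.3926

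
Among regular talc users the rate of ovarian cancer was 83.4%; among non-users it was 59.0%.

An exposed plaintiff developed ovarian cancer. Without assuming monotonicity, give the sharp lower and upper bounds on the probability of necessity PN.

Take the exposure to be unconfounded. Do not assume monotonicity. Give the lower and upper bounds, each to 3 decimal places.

0.293 ≤ PN ≤ 0.492

p₁ = 0.834, p₀ = 0.59.
Under exogeneity alone the bounds on PN are max{0,(p₁−p₀)/p₁} ≤ PN ≤ min{1,(1−p₀)/p₁}.
  lower = (p₁ − p₀)/p₁ = 0.244 / 0.834 ≈ 0.2926
  upper = min{1, (1 − p₀)/p₁} = 0.41 / 0.834 ≈ 0.4916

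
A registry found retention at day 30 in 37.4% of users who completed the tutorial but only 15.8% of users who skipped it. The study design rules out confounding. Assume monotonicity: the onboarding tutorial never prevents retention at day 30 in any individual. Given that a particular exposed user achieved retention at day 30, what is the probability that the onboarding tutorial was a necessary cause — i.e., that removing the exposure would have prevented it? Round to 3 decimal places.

PN ≈ 0.578

p₁ = 0.374, p₀ = 0.158.
Under exogeneity and monotonicity, PN = (p₁ − p₀) / p₁.
PN = (0.374 − 0.158) / 0.374 = 0.216 / 0.374 ≈ 0.5775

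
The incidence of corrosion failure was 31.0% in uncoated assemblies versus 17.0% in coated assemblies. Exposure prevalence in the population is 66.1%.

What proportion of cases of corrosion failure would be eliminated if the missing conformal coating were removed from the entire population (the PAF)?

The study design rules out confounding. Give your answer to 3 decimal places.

p₁ = 0.31, p₀ = 0.17.
Overall risk P(Y=1) = π·p₁ + (1−π)·p₀ = 0.661×0.31 + 0.339×0.17 = 0.26254.
Under exogeneity, PAF = [P(Y=1) − p₀] / P(Y=1).
PAF = (0.26254 − 0.17) / 0.26254 ≈ 0.3525

PAF ≈ 0.352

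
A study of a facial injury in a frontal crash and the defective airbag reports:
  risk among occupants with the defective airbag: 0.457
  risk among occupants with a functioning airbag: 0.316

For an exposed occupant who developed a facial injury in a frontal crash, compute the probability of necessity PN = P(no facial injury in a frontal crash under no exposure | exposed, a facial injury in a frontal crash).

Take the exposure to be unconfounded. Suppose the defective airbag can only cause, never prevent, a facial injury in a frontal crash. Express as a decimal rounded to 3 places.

PN ≈ 0.309

Let p₁ = 0.457, p₀ = 0.316.
Under exogeneity and monotonicity, PN = (p₁ − p₀) / p₁.
PN = (0.457 − 0.316) / 0.457 = 0.141 / 0.457 ≈ 0.3085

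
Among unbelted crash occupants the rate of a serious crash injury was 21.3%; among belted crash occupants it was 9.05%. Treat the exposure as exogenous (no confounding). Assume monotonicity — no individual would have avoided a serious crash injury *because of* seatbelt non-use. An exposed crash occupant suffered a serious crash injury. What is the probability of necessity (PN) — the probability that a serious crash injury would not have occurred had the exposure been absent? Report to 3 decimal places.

p₁ = 0.213, p₀ = 0.0905.
Under exogeneity and monotonicity, PN = (p₁ − p₀) / p₁.
PN = (0.213 − 0.0905) / 0.213 = 0.1225 / 0.213 ≈ 0.5751

PN ≈ 0.575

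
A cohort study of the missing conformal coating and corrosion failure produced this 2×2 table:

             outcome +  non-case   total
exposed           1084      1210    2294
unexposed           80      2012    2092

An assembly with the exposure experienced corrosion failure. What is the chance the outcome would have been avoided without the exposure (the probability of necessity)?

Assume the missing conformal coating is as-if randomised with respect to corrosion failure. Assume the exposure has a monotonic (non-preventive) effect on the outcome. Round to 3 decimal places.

p₁ = P(outcome | exposed) = 1084/2294 = 0.47254
p₀ = P(outcome | unexposed) = 80/2092 = 0.038241
Under exogeneity and monotonicity, PN = (p₁ − p₀)/p₁.
PN = (0.47254 − 0.038241) / 0.47254 ≈ 0.9191

PN ≈ 0.919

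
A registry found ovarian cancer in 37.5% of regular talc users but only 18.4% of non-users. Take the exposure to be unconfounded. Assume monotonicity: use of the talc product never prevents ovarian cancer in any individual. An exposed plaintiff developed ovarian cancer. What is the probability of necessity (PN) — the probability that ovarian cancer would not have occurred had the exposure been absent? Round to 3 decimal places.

p₁ = 0.375, p₀ = 0.184.
Under exogeneity and monotonicity, PN = (p₁ − p₀) / p₁.
PN = (0.375 − 0.184) / 0.375 = 0.191 / 0.375 ≈ 0.5093

PN ≈ 0.509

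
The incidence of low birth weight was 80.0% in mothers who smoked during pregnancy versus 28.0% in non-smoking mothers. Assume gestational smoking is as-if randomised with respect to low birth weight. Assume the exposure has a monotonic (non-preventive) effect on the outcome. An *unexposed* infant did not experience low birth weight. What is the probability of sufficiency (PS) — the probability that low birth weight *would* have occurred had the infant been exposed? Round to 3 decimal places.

p₁ = 0.8, p₀ = 0.28.
Under exogeneity and monotonicity, PS = (p₁ − p₀) / (1 − p₀).
PS = (0.8 − 0.28) / (1 − 0.28) = 0.52 / 0.72 ≈ 0.7222

PS ≈ 0.722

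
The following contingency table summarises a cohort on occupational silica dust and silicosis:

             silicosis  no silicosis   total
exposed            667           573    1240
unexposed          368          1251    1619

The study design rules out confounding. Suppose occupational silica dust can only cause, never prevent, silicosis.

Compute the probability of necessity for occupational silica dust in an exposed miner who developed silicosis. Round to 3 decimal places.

p₁ = P(outcome | exposed) = 667/1240 = 0.5379
p₀ = P(outcome | unexposed) = 368/1619 = 0.2273
Under exogeneity and monotonicity, PN = (p₁ − p₀)/p₁.
PN = (0.5379 − 0.2273) / 0.5379 ≈ 0.5774

PN ≈ 0.577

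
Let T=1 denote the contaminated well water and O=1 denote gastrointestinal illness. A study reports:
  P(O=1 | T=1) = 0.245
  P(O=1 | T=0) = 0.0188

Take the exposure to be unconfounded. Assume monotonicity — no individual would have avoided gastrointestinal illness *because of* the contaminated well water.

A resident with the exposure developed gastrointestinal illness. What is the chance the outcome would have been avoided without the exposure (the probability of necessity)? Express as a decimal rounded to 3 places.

PN ≈ 0.923

Let p₁ = 0.245, p₀ = 0.0188.
Under exogeneity and monotonicity, PN = (p₁ − p₀) / p₁.
PN = (0.245 − 0.0188) / 0.245 = 0.2262 / 0.245 ≈ 0.9233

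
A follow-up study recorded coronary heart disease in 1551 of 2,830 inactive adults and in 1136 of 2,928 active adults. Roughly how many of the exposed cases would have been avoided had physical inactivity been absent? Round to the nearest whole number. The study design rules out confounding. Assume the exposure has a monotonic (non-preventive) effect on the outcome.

about 453 cases

p₁ = P(outcome | exposed) = 1551/2830 = 0.54806
p₀ = P(outcome | unexposed) = 1136/2928 = 0.38798
PN = (p₁ − p₀)/p₁ = (0.54806 − 0.38798) / 0.54806 ≈ 0.29208.
Attributable cases ≈ PN × (exposed cases) = 0.29208 × 1551 ≈ 453.02.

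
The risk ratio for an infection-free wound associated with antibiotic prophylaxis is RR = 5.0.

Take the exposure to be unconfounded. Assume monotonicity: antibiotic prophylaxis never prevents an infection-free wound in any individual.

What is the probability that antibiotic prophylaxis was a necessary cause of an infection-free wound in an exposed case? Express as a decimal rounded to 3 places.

PN ≈ 0.800

Under exogeneity and monotonicity, PN = (RR − 1) / RR = 1 − 1/RR.
PN = (5.0 − 1) / 5.0 = 4 / 5.0 ≈ 0.8000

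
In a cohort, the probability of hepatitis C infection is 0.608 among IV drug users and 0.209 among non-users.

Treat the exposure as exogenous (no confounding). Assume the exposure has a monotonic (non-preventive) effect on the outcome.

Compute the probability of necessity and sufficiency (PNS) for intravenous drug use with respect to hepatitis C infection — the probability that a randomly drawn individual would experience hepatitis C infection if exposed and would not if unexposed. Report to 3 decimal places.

PNS ≈ 0.399

Let p₁ = 0.608, p₀ = 0.209.
Under exogeneity and monotonicity, PNS = p₁ − p₀.
PNS = 0.608 − 0.209 = 0.399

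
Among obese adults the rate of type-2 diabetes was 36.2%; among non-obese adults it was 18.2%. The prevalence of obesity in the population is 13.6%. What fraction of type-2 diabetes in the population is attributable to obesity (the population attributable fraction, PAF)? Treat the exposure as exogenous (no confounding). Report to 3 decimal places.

PAF ≈ 0.119

p₁ = 0.362, p₀ = 0.182.
Overall risk P(Y=1) = π·p₁ + (1−π)·p₀ = 0.136×0.362 + 0.864×0.182 = 0.20648.
Under exogeneity, PAF = [P(Y=1) − p₀] / P(Y=1).
PAF = (0.20648 − 0.182) / 0.20648 ≈ 0.1186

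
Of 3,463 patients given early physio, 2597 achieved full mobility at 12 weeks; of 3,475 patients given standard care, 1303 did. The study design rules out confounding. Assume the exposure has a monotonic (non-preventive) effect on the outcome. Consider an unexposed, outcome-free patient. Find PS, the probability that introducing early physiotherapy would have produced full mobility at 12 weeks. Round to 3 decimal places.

p₁ = P(outcome | exposed) = 2597/3463 = 0.74993
p₀ = P(outcome | unexposed) = 1303/3475 = 0.37496
Under exogeneity and monotonicity, PS = (p₁ − p₀) / (1 − p₀).
PS = (0.74993 − 0.37496) / (1 − 0.37496) = 0.37496 / 0.62504 ≈ 0.5999

PS ≈ 0.600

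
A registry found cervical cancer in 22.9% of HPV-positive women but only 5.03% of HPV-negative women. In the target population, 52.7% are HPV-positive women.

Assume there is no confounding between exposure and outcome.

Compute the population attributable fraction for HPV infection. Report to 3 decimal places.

PAF ≈ 0.652

p₁ = 0.229, p₀ = 0.0503.
Overall risk P(Y=1) = π·p₁ + (1−π)·p₀ = 0.527×0.229 + 0.473×0.0503 = 0.14447.
Under exogeneity, PAF = [P(Y=1) − p₀] / P(Y=1).
PAF = (0.14447 − 0.0503) / 0.14447 ≈ 0.6518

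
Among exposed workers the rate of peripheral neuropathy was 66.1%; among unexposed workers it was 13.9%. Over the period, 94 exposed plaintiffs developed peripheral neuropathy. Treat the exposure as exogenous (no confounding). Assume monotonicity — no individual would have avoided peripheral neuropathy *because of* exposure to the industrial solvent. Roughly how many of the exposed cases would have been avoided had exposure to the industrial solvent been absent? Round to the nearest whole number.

p₁ = 0.661, p₀ = 0.139.
PN = (p₁ − p₀)/p₁ = (0.661 − 0.139) / 0.661 ≈ 0.78971.
Attributable cases ≈ PN × (exposed cases) = 0.78971 × 94 ≈ 74.23.

about 74 cases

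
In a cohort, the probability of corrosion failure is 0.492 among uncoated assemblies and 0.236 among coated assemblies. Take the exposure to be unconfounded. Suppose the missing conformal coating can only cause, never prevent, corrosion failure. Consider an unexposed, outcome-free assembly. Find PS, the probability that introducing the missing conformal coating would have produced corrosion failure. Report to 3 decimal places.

PS ≈ 0.335

Let p₁ = 0.492, p₀ = 0.236.
Under exogeneity and monotonicity, PS = (p₁ − p₀) / (1 − p₀).
PS = (0.492 − 0.236) / (1 − 0.236) = 0.256 / 0.764 ≈ 0.3351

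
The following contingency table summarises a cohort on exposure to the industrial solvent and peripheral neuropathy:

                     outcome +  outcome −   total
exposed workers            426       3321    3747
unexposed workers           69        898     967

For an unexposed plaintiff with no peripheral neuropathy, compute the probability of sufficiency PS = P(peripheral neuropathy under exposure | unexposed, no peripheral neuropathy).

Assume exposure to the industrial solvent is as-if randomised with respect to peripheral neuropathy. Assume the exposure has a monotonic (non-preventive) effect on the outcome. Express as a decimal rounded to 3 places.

PS ≈ 0.046

p₁ = P(outcome | exposed) = 426/3747 = 0.11369
p₀ = P(outcome | unexposed) = 69/967 = 0.071355
Under exogeneity and monotonicity, PS = (p₁ − p₀)/(1 − p₀).
PS = (0.11369 − 0.071355) / 0.92865 ≈ 0.0456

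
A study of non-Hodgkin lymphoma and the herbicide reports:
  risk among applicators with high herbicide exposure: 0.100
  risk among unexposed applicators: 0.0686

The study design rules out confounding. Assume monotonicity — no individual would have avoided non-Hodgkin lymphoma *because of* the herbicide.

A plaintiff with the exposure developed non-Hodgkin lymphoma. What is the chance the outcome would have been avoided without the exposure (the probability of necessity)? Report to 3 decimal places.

PN ≈ 0.314

Let p₁ = 0.1, p₀ = 0.0686.
Under exogeneity and monotonicity, PN = (p₁ − p₀) / p₁.
PN = (0.1 − 0.0686) / 0.1 = 0.0314 / 0.1 ≈ 0.3140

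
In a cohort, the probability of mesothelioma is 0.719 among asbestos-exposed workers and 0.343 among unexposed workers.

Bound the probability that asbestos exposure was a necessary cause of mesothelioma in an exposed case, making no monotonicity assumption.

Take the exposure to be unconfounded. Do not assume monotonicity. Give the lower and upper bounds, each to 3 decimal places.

0.523 ≤ PN ≤ 0.914

Let p₁ = 0.719, p₀ = 0.343.
Under exogeneity alone the bounds on PN are max{0,(p₁−p₀)/p₁} ≤ PN ≤ min{1,(1−p₀)/p₁}.
  lower = (p₁ − p₀)/p₁ = 0.376 / 0.719 ≈ 0.5229
  upper = min{1, (1 − p₀)/p₁} = 0.657 / 0.719 ≈ 0.9138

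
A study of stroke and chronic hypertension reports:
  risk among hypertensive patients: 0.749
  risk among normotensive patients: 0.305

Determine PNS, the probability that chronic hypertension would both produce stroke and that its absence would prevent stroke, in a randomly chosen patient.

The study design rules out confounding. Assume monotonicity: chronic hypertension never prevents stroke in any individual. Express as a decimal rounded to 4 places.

Let p₁ = 0.749, p₀ = 0.305.
Under exogeneity and monotonicity, PNS = p₁ − p₀.
PNS = 0.749 − 0.305 = 0.444

PNS ≈ 0.4440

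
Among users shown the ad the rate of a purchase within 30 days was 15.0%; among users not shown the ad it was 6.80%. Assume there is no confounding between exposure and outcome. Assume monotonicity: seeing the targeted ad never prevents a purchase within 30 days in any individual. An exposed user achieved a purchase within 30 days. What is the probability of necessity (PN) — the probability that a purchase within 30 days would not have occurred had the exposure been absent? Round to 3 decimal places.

p₁ = 0.15, p₀ = 0.068.
Under exogeneity and monotonicity, PN = (p₁ − p₀) / p₁.
PN = (0.15 − 0.068) / 0.15 = 0.082 / 0.15 ≈ 0.5467

PN ≈ 0.547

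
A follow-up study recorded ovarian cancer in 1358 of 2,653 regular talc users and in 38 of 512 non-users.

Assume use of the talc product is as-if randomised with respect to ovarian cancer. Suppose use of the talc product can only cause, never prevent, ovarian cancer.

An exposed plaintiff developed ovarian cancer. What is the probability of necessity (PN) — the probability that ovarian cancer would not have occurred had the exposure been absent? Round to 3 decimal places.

PN ≈ 0.855

p₁ = P(outcome | exposed) = 1358/2653 = 0.51187
p₀ = P(outcome | unexposed) = 38/512 = 0.074219
Under exogeneity and monotonicity, PN = (p₁ − p₀) / p₁.
PN = (0.51187 − 0.074219) / 0.51187 = 0.43765 / 0.51187 ≈ 0.8550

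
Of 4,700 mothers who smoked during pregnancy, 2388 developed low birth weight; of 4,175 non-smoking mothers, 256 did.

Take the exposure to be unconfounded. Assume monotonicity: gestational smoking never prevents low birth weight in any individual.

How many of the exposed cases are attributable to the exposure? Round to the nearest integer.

p₁ = P(outcome | exposed) = 2388/4700 = 0.50809
p₀ = P(outcome | unexposed) = 256/4175 = 0.061317
PN = (p₁ − p₀)/p₁ = (0.50809 − 0.061317) / 0.50809 ≈ 0.87932.
Attributable cases ≈ PN × (exposed cases) = 0.87932 × 2388 ≈ 2099.81.

about 2100 cases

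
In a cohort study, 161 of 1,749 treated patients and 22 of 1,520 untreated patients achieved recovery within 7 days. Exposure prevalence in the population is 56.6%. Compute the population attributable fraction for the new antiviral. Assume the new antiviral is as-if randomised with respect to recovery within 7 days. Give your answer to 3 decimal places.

PAF ≈ 0.752

p₁ = P(outcome | exposed) = 161/1749 = 0.092053
p₀ = P(outcome | unexposed) = 22/1520 = 0.014474
Overall risk P(Y=1) = π·p₁ + (1−π)·p₀ = 0.566×0.092053 + 0.434×0.014474 = 0.058383.
Under exogeneity, PAF = [P(Y=1) − p₀] / P(Y=1).
PAF = (0.058383 − 0.014474) / 0.058383 ≈ 0.7521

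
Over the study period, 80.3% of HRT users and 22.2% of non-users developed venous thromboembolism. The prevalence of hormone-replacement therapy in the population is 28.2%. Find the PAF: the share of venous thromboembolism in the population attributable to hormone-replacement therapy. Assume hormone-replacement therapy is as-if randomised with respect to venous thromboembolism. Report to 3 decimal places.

PAF ≈ 0.425

p₁ = 0.803, p₀ = 0.222.
Overall risk P(Y=1) = π·p₁ + (1−π)·p₀ = 0.282×0.803 + 0.718×0.222 = 0.38584.
Under exogeneity, PAF = [P(Y=1) − p₀] / P(Y=1).
PAF = (0.38584 − 0.222) / 0.38584 ≈ 0.4246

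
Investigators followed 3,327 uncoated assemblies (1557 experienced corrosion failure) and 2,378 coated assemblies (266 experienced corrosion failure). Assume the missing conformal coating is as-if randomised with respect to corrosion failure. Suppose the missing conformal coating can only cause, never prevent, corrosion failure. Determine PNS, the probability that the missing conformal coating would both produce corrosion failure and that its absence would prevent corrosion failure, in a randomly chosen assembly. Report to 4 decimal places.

p₁ = P(outcome | exposed) = 1557/3327 = 0.46799
p₀ = P(outcome | unexposed) = 266/2378 = 0.11186
Under exogeneity and monotonicity, PNS = p₁ − p₀.
PNS = 0.46799 − 0.11186 = 0.35613

PNS ≈ 0.3561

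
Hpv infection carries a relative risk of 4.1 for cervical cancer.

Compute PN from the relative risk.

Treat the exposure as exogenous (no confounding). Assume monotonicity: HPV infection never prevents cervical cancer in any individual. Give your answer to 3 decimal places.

Under exogeneity and monotonicity, PN = (RR − 1) / RR = 1 − 1/RR.
PN = (4.1 − 1) / 4.1 = 3.1 / 4.1 ≈ 0.7561

PN ≈ 0.756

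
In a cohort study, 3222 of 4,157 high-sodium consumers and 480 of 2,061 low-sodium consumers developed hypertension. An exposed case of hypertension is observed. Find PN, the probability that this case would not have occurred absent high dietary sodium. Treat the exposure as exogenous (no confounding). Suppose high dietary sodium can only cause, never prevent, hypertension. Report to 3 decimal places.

PN ≈ 0.700

p₁ = P(outcome | exposed) = 3222/4157 = 0.77508
p₀ = P(outcome | unexposed) = 480/2061 = 0.2329
Under exogeneity and monotonicity, PN = (p₁ − p₀) / p₁.
PN = (0.77508 − 0.2329) / 0.77508 = 0.54218 / 0.77508 ≈ 0.6995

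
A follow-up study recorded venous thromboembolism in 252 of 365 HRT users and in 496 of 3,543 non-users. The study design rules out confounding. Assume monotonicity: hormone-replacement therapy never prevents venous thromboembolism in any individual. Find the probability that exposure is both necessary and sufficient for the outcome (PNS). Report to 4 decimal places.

PNS ≈ 0.5504

p₁ = P(outcome | exposed) = 252/365 = 0.69041
p₀ = P(outcome | unexposed) = 496/3543 = 0.13999
Under exogeneity and monotonicity, PNS = p₁ − p₀.
PNS = 0.69041 − 0.13999 = 0.55042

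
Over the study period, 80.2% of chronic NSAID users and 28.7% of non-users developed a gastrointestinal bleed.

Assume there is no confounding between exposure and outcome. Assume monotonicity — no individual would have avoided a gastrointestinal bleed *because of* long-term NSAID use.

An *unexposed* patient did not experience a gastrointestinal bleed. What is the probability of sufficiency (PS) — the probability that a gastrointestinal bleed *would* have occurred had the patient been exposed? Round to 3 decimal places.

p₁ = 0.802, p₀ = 0.287.
Under exogeneity and monotonicity, PS = (p₁ − p₀) / (1 − p₀).
PS = (0.802 − 0.287) / (1 − 0.287) = 0.515 / 0.713 ≈ 0.7223

PS ≈ 0.722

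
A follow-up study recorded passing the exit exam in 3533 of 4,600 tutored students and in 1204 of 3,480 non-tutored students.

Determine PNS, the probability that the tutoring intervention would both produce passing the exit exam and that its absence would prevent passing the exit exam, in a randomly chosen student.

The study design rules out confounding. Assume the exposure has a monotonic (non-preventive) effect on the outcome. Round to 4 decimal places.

p₁ = P(outcome | exposed) = 3533/4600 = 0.76804
p₀ = P(outcome | unexposed) = 1204/3480 = 0.34598
Under exogeneity and monotonicity, PNS = p₁ − p₀.
PNS = 0.76804 − 0.34598 = 0.42207

PNS ≈ 0.4221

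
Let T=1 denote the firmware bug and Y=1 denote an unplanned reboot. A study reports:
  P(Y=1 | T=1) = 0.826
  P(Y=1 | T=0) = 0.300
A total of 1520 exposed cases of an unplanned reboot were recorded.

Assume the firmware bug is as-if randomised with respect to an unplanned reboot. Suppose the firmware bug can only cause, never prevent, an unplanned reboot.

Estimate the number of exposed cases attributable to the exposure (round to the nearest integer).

about 968 cases

Let p₁ = 0.826, p₀ = 0.3.
PN = (p₁ − p₀)/p₁ = (0.826 − 0.3) / 0.826 ≈ 0.63680.
Attributable cases ≈ PN × (exposed cases) = 0.63680 × 1520 ≈ 967.94.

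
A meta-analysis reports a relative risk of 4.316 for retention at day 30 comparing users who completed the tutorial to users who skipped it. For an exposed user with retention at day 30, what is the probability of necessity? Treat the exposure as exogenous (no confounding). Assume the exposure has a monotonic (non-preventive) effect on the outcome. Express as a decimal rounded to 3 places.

Under exogeneity and monotonicity, PN = (RR − 1) / RR = 1 − 1/RR.
PN = (4.316 − 1) / 4.316 = 3.316 / 4.316 ≈ 0.7683

PN ≈ 0.768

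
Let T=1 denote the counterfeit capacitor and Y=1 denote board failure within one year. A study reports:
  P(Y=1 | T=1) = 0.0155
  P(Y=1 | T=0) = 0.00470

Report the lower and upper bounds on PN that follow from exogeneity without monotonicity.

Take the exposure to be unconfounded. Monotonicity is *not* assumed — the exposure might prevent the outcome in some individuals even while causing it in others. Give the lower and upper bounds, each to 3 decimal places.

0.697 ≤ PN ≤ 1.000

Let p₁ = 0.0155, p₀ = 0.0047.
Under exogeneity alone the bounds on PN are max{0,(p₁−p₀)/p₁} ≤ PN ≤ min{1,(1−p₀)/p₁}.
  lower = (p₁ − p₀)/p₁ = 0.0108 / 0.0155 ≈ 0.6968
  upper = min{1, (1 − p₀)/p₁} = 0.9953 / 0.0155 ≈ 64.2129 → capped at 1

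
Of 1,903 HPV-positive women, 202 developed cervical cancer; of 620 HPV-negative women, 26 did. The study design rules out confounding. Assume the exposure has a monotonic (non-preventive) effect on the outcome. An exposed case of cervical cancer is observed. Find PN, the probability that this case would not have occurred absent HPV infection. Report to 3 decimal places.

PN ≈ 0.605

p₁ = P(outcome | exposed) = 202/1903 = 0.10615
p₀ = P(outcome | unexposed) = 26/620 = 0.041935
Under exogeneity and monotonicity, PN = (p₁ − p₀) / p₁.
PN = (0.10615 − 0.041935) / 0.10615 = 0.064213 / 0.10615 ≈ 0.6049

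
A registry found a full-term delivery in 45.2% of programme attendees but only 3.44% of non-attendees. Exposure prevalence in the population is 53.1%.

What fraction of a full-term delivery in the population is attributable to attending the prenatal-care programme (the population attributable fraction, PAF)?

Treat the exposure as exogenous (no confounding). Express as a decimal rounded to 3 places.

p₁ = 0.452, p₀ = 0.0344.
Overall risk P(Y=1) = π·p₁ + (1−π)·p₀ = 0.531×0.452 + 0.469×0.0344 = 0.25615.
Under exogeneity, PAF = [P(Y=1) − p₀] / P(Y=1).
PAF = (0.25615 − 0.0344) / 0.25615 ≈ 0.8657

PAF ≈ 0.866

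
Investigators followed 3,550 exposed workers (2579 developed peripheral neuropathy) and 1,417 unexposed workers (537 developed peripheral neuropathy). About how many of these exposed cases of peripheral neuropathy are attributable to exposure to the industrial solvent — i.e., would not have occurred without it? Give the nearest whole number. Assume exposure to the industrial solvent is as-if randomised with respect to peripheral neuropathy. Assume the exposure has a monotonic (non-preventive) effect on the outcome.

about 1234 cases

p₁ = P(outcome | exposed) = 2579/3550 = 0.72648
p₀ = P(outcome | unexposed) = 537/1417 = 0.37897
PN = (p₁ − p₀)/p₁ = (0.72648 − 0.37897) / 0.72648 ≈ 0.47835.
Attributable cases ≈ PN × (exposed cases) = 0.47835 × 2579 ≈ 1233.66.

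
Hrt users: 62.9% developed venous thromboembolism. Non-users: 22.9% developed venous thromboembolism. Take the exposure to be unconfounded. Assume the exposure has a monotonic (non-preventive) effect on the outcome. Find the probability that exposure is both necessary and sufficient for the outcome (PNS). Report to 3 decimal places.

PNS ≈ 0.400

p₁ = 0.629, p₀ = 0.229.
Under exogeneity and monotonicity, PNS = p₁ − p₀.
PNS = 0.629 − 0.229 = 0.4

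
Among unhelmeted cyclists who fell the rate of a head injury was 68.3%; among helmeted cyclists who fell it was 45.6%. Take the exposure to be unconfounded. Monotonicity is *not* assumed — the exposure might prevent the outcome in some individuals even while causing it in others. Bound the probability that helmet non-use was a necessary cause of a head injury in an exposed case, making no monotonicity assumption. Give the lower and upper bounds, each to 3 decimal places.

p₁ = 0.683, p₀ = 0.456.
Under exogeneity alone the bounds on PN are max{0,(p₁−p₀)/p₁} ≤ PN ≤ min{1,(1−p₀)/p₁}.
  lower = (p₁ − p₀)/p₁ = 0.227 / 0.683 ≈ 0.3324
  upper = min{1, (1 − p₀)/p₁} = 0.544 / 0.683 ≈ 0.7965

0.332 ≤ PN ≤ 0.796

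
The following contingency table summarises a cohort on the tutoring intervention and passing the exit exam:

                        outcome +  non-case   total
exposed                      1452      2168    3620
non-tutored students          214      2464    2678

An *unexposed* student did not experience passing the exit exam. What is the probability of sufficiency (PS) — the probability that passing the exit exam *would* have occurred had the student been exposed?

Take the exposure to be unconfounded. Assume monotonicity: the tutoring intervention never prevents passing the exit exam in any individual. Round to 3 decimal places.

p₁ = P(outcome | exposed) = 1452/3620 = 0.4011
p₀ = P(outcome | unexposed) = 214/2678 = 0.07991
Under exogeneity and monotonicity, PS = (p₁ − p₀)/(1 − p₀).
PS = (0.4011 − 0.07991) / 0.92009 ≈ 0.3491

PS ≈ 0.349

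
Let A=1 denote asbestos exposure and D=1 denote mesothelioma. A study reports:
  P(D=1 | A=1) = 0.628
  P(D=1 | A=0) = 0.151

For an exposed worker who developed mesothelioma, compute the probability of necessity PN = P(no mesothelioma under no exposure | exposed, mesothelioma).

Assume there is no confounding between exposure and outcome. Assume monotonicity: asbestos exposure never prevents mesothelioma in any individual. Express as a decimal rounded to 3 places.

PN ≈ 0.760

Let p₁ = 0.628, p₀ = 0.151.
Under exogeneity and monotonicity, PN = (p₁ − p₀) / p₁.
PN = (0.628 − 0.151) / 0.628 = 0.477 / 0.628 ≈ 0.7596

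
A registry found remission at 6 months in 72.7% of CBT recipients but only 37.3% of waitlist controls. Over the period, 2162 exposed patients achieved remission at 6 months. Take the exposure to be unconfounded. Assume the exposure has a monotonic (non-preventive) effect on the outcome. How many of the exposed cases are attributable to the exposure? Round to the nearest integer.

p₁ = 0.727, p₀ = 0.373.
PN = (p₁ − p₀)/p₁ = (0.727 − 0.373) / 0.727 ≈ 0.48693.
Attributable cases ≈ PN × (exposed cases) = 0.48693 × 2162 ≈ 1052.75.

about 1053 cases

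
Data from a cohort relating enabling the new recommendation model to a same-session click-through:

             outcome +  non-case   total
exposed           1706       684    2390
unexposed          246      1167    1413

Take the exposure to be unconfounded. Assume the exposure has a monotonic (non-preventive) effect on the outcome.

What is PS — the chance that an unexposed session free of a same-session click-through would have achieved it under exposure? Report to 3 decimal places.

PS ≈ 0.653

p₁ = P(outcome | exposed) = 1706/2390 = 0.71381
p₀ = P(outcome | unexposed) = 246/1413 = 0.1741
Under exogeneity and monotonicity, PS = (p₁ − p₀)/(1 − p₀).
PS = (0.71381 − 0.1741) / 0.8259 ≈ 0.6535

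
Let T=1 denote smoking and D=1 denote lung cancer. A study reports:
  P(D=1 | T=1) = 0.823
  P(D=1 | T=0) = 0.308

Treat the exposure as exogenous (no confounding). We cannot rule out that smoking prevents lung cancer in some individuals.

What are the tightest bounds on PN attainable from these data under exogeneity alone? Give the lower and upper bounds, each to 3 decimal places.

Let p₁ = 0.823, p₀ = 0.308.
Under exogeneity alone the bounds on PN are max{0,(p₁−p₀)/p₁} ≤ PN ≤ min{1,(1−p₀)/p₁}.
  lower = (p₁ − p₀)/p₁ = 0.515 / 0.823 ≈ 0.6258
  upper = min{1, (1 − p₀)/p₁} = 0.692 / 0.823 ≈ 0.8408

0.626 ≤ PN ≤ 0.841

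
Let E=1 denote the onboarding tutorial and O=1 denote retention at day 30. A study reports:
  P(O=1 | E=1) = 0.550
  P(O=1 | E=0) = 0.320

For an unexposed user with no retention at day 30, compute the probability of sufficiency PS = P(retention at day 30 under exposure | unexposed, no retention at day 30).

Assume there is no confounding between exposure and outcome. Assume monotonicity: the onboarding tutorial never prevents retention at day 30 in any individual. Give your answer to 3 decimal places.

PS ≈ 0.338

Let p₁ = 0.55, p₀ = 0.32.
Under exogeneity and monotonicity, PS = (p₁ − p₀) / (1 − p₀).
PS = (0.55 − 0.32) / (1 − 0.32) = 0.23 / 0.68 ≈ 0.3382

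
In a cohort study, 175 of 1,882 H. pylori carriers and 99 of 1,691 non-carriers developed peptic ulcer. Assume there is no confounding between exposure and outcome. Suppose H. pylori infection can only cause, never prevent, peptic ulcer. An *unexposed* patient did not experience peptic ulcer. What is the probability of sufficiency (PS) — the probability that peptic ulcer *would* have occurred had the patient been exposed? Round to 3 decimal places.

PS ≈ 0.037

p₁ = P(outcome | exposed) = 175/1882 = 0.092986
p₀ = P(outcome | unexposed) = 99/1691 = 0.058545
Under exogeneity and monotonicity, PS = (p₁ − p₀) / (1 − p₀).
PS = (0.092986 − 0.058545) / (1 − 0.058545) = 0.034441 / 0.94145 ≈ 0.0366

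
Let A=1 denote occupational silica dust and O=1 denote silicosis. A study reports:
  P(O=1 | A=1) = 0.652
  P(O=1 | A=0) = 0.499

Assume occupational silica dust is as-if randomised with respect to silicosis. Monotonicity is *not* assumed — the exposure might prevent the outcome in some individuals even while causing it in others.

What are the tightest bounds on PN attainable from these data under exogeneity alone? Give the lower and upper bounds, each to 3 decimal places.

Let p₁ = 0.652, p₀ = 0.499.
Under exogeneity alone the bounds on PN are max{0,(p₁−p₀)/p₁} ≤ PN ≤ min{1,(1−p₀)/p₁}.
  lower = (p₁ − p₀)/p₁ = 0.153 / 0.652 ≈ 0.2347
  upper = min{1, (1 − p₀)/p₁} = 0.501 / 0.652 ≈ 0.7684

0.235 ≤ PN ≤ 0.768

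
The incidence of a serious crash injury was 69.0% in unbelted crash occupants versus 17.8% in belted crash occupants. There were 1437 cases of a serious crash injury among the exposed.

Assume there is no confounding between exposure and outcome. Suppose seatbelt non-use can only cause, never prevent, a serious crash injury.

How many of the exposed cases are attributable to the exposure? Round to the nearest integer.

p₁ = 0.69, p₀ = 0.178.
PN = (p₁ − p₀)/p₁ = (0.69 − 0.178) / 0.69 ≈ 0.74203.
Attributable cases ≈ PN × (exposed cases) = 0.74203 × 1437 ≈ 1066.30.

about 1066 cases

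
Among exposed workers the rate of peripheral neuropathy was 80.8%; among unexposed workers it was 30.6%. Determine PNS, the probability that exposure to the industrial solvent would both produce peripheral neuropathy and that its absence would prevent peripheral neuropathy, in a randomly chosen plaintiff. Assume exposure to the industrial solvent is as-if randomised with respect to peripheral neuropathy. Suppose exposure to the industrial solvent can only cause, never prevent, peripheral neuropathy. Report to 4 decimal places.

p₁ = 0.808, p₀ = 0.306.
Under exogeneity and monotonicity, PNS = p₁ − p₀.
PNS = 0.808 − 0.306 = 0.502

PNS ≈ 0.5020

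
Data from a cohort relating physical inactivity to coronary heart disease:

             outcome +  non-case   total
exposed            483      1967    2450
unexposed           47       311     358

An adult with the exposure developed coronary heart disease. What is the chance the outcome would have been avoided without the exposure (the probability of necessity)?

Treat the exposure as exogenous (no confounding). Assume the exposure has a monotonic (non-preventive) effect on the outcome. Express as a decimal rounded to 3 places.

PN ≈ 0.334

p₁ = P(outcome | exposed) = 483/2450 = 0.19714
p₀ = P(outcome | unexposed) = 47/358 = 0.13128
Under exogeneity and monotonicity, PN = (p₁ − p₀)/p₁.
PN = (0.19714 − 0.13128) / 0.19714 ≈ 0.3341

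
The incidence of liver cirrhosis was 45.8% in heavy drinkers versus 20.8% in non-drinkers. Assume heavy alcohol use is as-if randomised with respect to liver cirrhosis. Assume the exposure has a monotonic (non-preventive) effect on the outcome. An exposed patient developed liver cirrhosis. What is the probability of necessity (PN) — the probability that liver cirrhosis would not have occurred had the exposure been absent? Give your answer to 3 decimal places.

p₁ = 0.458, p₀ = 0.208.
Under exogeneity and monotonicity, PN = (p₁ − p₀) / p₁.
PN = (0.458 − 0.208) / 0.458 = 0.25 / 0.458 ≈ 0.5459

PN ≈ 0.546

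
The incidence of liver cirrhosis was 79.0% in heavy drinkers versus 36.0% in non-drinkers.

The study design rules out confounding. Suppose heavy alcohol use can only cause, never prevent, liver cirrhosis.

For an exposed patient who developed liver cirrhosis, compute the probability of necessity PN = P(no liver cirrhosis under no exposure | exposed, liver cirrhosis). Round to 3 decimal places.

PN ≈ 0.544

p₁ = 0.79, p₀ = 0.36.
Under exogeneity and monotonicity, PN = (p₁ − p₀) / p₁.
PN = (0.79 − 0.36) / 0.79 = 0.43 / 0.79 ≈ 0.5443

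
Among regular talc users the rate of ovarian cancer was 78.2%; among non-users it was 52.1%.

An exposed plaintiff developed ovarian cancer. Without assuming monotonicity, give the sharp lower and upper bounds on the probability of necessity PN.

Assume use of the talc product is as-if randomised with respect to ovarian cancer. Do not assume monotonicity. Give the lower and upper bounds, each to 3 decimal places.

p₁ = 0.782, p₀ = 0.521.
Under exogeneity alone the bounds on PN are max{0,(p₁−p₀)/p₁} ≤ PN ≤ min{1,(1−p₀)/p₁}.
  lower = (p₁ − p₀)/p₁ = 0.261 / 0.782 ≈ 0.3338
  upper = min{1, (1 − p₀)/p₁} = 0.479 / 0.782 ≈ 0.6125

0.334 ≤ PN ≤ 0.613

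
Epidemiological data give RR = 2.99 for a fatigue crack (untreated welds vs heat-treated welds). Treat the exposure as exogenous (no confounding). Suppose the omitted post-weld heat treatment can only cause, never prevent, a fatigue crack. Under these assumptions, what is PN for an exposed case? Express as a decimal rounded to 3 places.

PN ≈ 0.666

Under exogeneity and monotonicity, PN = (RR − 1) / RR = 1 − 1/RR.
PN = (2.99 − 1) / 2.99 = 1.99 / 2.99 ≈ 0.6656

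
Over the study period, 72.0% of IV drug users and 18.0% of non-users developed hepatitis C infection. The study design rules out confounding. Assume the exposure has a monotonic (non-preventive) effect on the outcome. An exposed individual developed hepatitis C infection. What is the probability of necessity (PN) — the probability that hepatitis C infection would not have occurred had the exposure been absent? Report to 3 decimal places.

p₁ = 0.72, p₀ = 0.18.
Under exogeneity and monotonicity, PN = (p₁ − p₀) / p₁.
PN = (0.72 − 0.18) / 0.72 = 0.54 / 0.72 ≈ 0.7500

PN ≈ 0.750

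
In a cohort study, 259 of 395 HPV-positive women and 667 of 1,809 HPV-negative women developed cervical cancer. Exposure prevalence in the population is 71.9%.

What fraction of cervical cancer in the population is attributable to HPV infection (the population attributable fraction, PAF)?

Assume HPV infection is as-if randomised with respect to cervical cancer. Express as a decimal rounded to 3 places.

PAF ≈ 0.359

p₁ = P(outcome | exposed) = 259/395 = 0.6557
p₀ = P(outcome | unexposed) = 667/1809 = 0.36871
Overall risk P(Y=1) = π·p₁ + (1−π)·p₀ = 0.719×0.6557 + 0.281×0.36871 = 0.57505.
Under exogeneity, PAF = [P(Y=1) − p₀] / P(Y=1).
PAF = (0.57505 − 0.36871) / 0.57505 ≈ 0.3588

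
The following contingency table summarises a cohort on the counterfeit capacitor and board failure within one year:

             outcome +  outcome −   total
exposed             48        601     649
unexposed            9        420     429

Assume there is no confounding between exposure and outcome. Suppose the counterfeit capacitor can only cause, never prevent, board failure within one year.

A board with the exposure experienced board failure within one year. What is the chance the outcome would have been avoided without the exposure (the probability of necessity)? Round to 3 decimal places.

PN ≈ 0.716

p₁ = P(outcome | exposed) = 48/649 = 0.07396
p₀ = P(outcome | unexposed) = 9/429 = 0.020979
Under exogeneity and monotonicity, PN = (p₁ − p₀) / p₁.
PN = (0.07396 − 0.020979) / 0.07396 = 0.052981 / 0.07396 ≈ 0.7163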